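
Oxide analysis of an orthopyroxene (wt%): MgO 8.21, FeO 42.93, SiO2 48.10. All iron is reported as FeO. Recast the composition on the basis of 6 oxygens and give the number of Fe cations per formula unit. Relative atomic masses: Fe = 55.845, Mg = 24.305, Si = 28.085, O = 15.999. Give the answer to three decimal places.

8.21 wt% MgO ÷ 40.304 g/mol = 0.20370 mol, giving 0.20370 Mg and 0.20370 O.
42.93 wt% FeO ÷ 71.844 g/mol = 0.59754 mol, giving 0.59754 Fe and 0.59754 O.
48.10 wt% SiO2 ÷ 60.083 g/mol = 0.80056 mol, giving 0.80056 Si and 1.60112 O.
Oxygen sums to 2.40236; scaling by 6/2.40236 = 2.49754 puts the formula on 6 O.
Fe: 0.59754 × 2.49754 = 1.492 atoms per formula unit.

1.492 Fe apfu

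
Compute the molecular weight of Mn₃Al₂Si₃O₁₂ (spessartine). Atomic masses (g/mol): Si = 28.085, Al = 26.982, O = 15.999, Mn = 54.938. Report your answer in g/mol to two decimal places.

Mn: 3 × 54.938 = 164.8140
Al: 2 × 26.982 = 53.9640
Si: 3 × 28.085 = 84.2550
O: 12 × 15.999 = 191.9880
Summing the contributions gives the formula mass.

495.02 g/mol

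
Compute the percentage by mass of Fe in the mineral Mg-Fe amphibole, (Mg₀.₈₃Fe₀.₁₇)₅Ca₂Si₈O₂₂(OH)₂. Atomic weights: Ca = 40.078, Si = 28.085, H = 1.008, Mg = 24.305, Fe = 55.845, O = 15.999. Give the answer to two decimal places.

Molar mass of (Mg₀.₈₃Fe₀.₁₇)₅Ca₂Si₈O₂₂(OH)₂: 4.15×24.305 + 0.85×55.845 + 2×40.078 + 8×28.085 + 24×15.999 + 2×1.008 = 839.162 g/mol.
Mass of Fe per formula unit: 0.85 × 55.845 = 47.468 g.
Weight fraction Fe = 47.468 / 839.162 = 0.0566.

5.66 mass %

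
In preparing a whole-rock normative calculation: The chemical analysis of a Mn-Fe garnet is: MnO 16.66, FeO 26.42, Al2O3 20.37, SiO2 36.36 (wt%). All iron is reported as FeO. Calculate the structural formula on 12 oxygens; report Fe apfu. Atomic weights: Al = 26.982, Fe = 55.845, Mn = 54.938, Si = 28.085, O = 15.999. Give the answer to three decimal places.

1.829 Fe apfu

16.66 wt% MnO ÷ 70.937 g/mol = 0.23486 mol, giving 0.23486 Mn and 0.23486 O.
26.42 wt% FeO ÷ 71.844 g/mol = 0.36774 mol, giving 0.36774 Fe and 0.36774 O.
20.37 wt% Al2O3 ÷ 101.961 g/mol = 0.19978 mol, giving 0.39956 Al and 0.59934 O.
36.36 wt% SiO2 ÷ 60.083 g/mol = 0.60516 mol, giving 0.60516 Si and 1.21032 O.
Oxygen sums to 2.41226; scaling by 12/2.41226 = 4.97459 puts the formula on 12 O.
Fe: 0.36774 × 4.97459 = 1.829 atoms per formula unit.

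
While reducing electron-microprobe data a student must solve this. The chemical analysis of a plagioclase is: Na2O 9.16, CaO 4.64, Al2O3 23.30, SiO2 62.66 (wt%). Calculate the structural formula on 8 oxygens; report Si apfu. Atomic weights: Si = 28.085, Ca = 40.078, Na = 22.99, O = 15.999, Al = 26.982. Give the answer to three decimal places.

Na2O (M=61.979): mol = 0.14779; Na = 0.29558, O = 0.14779.
CaO (M=56.077): mol = 0.08274; Ca = 0.08274, O = 0.08274.
Al2O3 (M=101.961): mol = 0.22852; Al = 0.45704, O = 0.68556.
SiO2 (M=60.083): mol = 1.04289; Si = 1.04289, O = 2.08578.
ΣO = 3.00187; factor = 8/ΣO = 2.66501.
Si apfu = 1.04289 × 2.66501 = 2.779.

2.779 Si apfu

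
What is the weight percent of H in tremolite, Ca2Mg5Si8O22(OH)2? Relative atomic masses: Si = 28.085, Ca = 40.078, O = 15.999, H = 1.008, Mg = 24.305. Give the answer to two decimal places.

Molar mass of Ca2Mg5Si8O22(OH)2: 2·40.078 + 5·24.305 + 8·28.085 + 24·15.999 + 2·1.008 = 812.353 g/mol.
Mass of H per formula unit: 2 × 1.008 = 2.016 g.
Weight fraction H = 2.016 / 812.353 = 0.0025.

0.25 mass %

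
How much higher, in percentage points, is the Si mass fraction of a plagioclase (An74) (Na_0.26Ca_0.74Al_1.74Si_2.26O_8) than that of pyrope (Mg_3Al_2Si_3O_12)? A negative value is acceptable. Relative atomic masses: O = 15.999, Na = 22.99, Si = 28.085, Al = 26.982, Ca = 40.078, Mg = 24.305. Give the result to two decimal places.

First mineral: 63.472 g Si in 274.048 g formula = 23.16 wt% Si.
Second mineral: 84.255 g Si in 403.122 g formula = 20.90 wt% Si.
23.16% − 20.90% gives a difference of 2.26 percentage points.

2.26 percentage points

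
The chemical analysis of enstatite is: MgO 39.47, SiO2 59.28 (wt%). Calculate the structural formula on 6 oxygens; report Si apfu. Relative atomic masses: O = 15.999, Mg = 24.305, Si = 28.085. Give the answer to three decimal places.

2.005 Si apfu

MgO: 39.47/40.304 = 0.97931 mol → 0.97931 mol Mg, 0.97931 mol O.
SiO2: 59.28/60.083 = 0.98664 mol → 0.98664 mol Si, 1.97328 mol O.
Total oxygen = 2.95259 mol. Normalization factor = 6/2.95259 = 2.03211.
Si per 6 O = 0.98664 × 2.03211 = 2.005.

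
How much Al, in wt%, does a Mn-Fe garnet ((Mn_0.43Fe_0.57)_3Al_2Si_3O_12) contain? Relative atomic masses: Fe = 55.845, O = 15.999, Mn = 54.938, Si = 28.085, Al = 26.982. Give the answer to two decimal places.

M((Mn_0.43Fe_0.57)_3Al_2Si_3O_12) = 496.572 g/mol.
Al contributes 2 × 26.982 = 53.964 g per mole.
53.964/496.572 = 0.1087 → 10.87%.

10.87 wt%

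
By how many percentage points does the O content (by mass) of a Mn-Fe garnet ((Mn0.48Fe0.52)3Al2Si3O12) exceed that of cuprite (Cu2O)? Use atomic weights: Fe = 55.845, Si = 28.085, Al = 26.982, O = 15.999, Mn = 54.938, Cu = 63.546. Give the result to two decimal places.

27.49 percentage points

First mineral: 191.988 g O in 496.436 g formula = 38.67 wt% O.
Second mineral: 15.999 g O in 143.091 g formula = 11.18 wt% O.
38.67% − 11.18% gives a difference of 27.49 percentage points.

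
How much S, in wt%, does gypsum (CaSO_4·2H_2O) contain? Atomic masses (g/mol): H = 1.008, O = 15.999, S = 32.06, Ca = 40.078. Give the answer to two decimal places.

18.62 wt%

Formula mass = 1·40.078 + 1·32.06 + 6·15.999 + 4·1.008 = 172.164 g/mol, of which 32.060 g is S.
So S makes up 32.060/172.164 = 0.1862 of the mass, i.e. 18.62%.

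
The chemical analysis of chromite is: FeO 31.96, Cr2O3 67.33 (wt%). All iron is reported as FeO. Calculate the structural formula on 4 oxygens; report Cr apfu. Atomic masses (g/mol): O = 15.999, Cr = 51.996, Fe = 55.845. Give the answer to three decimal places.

31.96 wt% FeO ÷ 71.844 g/mol = 0.44485 mol, giving 0.44485 Fe and 0.44485 O.
67.33 wt% Cr2O3 ÷ 151.989 g/mol = 0.44299 mol, giving 0.88598 Cr and 1.32897 O.
Oxygen sums to 1.77382; scaling by 4/1.77382 = 2.25502 puts the formula on 4 O.
Cr: 0.88598 × 2.25502 = 1.998 atoms per formula unit.

1.998 Cr apfu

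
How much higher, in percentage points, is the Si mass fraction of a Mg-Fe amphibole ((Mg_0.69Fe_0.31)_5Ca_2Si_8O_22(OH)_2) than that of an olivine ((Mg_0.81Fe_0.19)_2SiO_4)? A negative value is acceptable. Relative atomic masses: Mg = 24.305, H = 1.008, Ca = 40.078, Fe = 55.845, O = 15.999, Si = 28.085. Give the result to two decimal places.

7.69 percentage points

First mineral: 224.680 g Si in 861.240 g formula = 26.09 wt% Si.
Second mineral: 28.085 g Si in 152.676 g formula = 18.40 wt% Si.
26.09% − 18.40% gives a difference of 7.69 percentage points.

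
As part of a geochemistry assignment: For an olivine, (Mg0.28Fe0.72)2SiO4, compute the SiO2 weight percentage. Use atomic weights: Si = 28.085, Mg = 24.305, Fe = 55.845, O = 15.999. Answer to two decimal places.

32.28 wt%

Molar mass of (Mg0.28Fe0.72)2SiO4 = 0.56*24.305 + 1.44*55.845 + 1*28.085 + 4*15.999 = 186.109 g/mol.
Each formula unit contains 1 Si, equivalent to 1/1 = 1.0000 mol SiO2.
M(SiO2) = 1×28.085 + 2×15.999 = 60.083 g/mol.
Mass of SiO2 per formula unit = 1.0000 × 60.083 = 60.083 g.
SiO2 wt% = 60.083 / 186.109 × 100 = 32.28%.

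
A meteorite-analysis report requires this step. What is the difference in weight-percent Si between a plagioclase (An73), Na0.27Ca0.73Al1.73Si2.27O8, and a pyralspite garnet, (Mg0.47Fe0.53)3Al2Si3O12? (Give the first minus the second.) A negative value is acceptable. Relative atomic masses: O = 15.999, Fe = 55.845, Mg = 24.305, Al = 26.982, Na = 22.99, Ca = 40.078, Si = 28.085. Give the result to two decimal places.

First mineral: 63.753 g Si in 273.888 g formula = 23.28 wt% Si.
Second mineral: 84.255 g Si in 453.271 g formula = 18.59 wt% Si.
23.28% − 18.59% gives a difference of 4.69 percentage points.

4.69 percentage points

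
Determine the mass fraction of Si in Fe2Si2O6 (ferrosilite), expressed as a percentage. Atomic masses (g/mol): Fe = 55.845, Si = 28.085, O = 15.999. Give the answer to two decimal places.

Formula mass = 2*55.845 + 2*28.085 + 6*15.999 = 263.854 g/mol, of which 56.170 g is Si.
So Si makes up 56.170/263.854 = 0.2129 of the mass, i.e. 21.29%.

21.29 wt%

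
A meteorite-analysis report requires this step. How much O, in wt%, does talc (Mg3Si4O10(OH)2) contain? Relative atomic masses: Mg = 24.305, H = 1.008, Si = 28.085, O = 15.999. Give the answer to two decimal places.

Molar mass of Mg3Si4O10(OH)2: 3*24.305 + 4*28.085 + 12*15.999 + 2*1.008 = 379.259 g/mol.
Mass of O per formula unit: 12 × 15.999 = 191.988 g.
Weight fraction O = 191.988 / 379.259 = 0.5062.

50.62 wt%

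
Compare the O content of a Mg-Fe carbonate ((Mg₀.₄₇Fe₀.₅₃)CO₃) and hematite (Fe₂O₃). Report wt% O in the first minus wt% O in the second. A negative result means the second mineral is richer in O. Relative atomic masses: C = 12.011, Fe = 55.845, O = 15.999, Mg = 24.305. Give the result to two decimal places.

17.45 percentage points

O in (Mg₀.₄₇Fe₀.₅₃)CO₃: molar mass 101.029 g/mol; 3×15.999 = 47.997 g → 47.51 wt%.
O in Fe₂O₃: molar mass 159.687 g/mol; 3×15.999 = 47.997 g → 30.06 wt%.
Difference = 47.51 − 30.06 = 17.45 percentage points.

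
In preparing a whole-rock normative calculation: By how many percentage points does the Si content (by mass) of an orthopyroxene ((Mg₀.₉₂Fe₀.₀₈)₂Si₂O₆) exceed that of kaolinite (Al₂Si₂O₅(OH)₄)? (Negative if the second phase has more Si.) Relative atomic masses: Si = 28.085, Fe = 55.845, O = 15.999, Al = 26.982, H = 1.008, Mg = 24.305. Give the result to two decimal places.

M((Mg₀.₉₂Fe₀.₀₈)₂Si₂O₆) = 205.820 g/mol, so wt% Si = 56.170/205.820 × 100 = 27.29%.
M(Al₂Si₂O₅(OH)₄) = 258.157 g/mol, so wt% Si = 56.170/258.157 × 100 = 21.76%.
27.29 − 21.76 = 5.53 pp.

5.53 percentage points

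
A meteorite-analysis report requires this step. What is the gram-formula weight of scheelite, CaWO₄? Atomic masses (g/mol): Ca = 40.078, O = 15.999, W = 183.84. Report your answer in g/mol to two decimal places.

287.91 g/mol

M = 1(40.078) + 1(183.84) + 4(15.999)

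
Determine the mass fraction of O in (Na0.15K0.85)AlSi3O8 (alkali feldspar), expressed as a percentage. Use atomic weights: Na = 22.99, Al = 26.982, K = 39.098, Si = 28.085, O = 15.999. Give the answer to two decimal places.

Molar mass of (Na0.15K0.85)AlSi3O8: 0.15·22.99 + 0.85·39.098 + 1·26.982 + 3·28.085 + 8·15.999 = 275.911 g/mol.
Mass of O per formula unit: 8 × 15.999 = 127.992 g.
Weight fraction O = 127.992 / 275.911 = 0.4639.

46.39 weight percent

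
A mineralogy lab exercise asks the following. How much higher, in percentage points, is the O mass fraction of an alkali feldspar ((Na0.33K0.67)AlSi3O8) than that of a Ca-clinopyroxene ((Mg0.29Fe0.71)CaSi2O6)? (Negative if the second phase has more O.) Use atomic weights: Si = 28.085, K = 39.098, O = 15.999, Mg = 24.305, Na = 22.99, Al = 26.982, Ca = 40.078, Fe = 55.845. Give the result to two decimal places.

M((Na0.33K0.67)AlSi3O8) = 273.011 g/mol, so wt% O = 127.992/273.011 × 100 = 46.88%.
M((Mg0.29Fe0.71)CaSi2O6) = 238.940 g/mol, so wt% O = 95.994/238.940 × 100 = 40.17%.
46.88 − 40.17 = 6.71 pp.

6.71 percentage points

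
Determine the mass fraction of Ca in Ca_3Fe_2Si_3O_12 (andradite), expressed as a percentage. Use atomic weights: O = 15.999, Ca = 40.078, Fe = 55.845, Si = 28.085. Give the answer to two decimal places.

Molar mass of Ca_3Fe_2Si_3O_12: 3*40.078 + 2*55.845 + 3*28.085 + 12*15.999 = 508.167 g/mol.
Mass of Ca per formula unit: 3 × 40.078 = 120.234 g.
Weight fraction Ca = 120.234 / 508.167 = 0.2366.

23.66 weight percent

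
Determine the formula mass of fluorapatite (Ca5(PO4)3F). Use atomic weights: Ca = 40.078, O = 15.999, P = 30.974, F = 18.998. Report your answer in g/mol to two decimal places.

504.30 g/mol

Ca: 5 × 40.078 = 200.3900
P: 3 × 30.974 = 92.9220
O: 12 × 15.999 = 191.9880
F: 1 × 18.998 = 18.9980
Summing the contributions gives the formula mass.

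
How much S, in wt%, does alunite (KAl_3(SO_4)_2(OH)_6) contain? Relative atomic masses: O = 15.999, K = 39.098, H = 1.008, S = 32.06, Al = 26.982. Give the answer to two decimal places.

15.48 wt%

M(KAl_3(SO_4)_2(OH)_6) = 414.198 g/mol.
S contributes 2 × 32.06 = 64.120 g per mole.
64.120/414.198 = 0.1548 → 15.48%.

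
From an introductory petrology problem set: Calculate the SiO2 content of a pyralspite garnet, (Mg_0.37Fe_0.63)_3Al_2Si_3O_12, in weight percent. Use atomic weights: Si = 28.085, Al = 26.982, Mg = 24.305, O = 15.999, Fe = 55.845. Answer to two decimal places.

38.95 wt%

Molar mass of (Mg_0.37Fe_0.63)_3Al_2Si_3O_12 = 1.11*24.305 + 1.89*55.845 + 2*26.982 + 3*28.085 + 12*15.999 = 462.733 g/mol.
Each formula unit contains 3 Si, equivalent to 3/1 = 3.0000 mol SiO2.
M(SiO2) = 1×28.085 + 2×15.999 = 60.083 g/mol.
Mass of SiO2 per formula unit = 3.0000 × 60.083 = 180.249 g.
SiO2 wt% = 180.249 / 462.733 × 100 = 38.95%.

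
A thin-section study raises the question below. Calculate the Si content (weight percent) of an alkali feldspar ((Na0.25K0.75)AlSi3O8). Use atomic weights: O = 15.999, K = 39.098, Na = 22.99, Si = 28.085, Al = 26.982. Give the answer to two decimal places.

30.72 weight percent

M((Na0.25K0.75)AlSi3O8) = 274.300 g/mol.
Si contributes 3 × 28.085 = 84.255 g per mole.
84.255/274.300 = 0.3072 → 30.72%.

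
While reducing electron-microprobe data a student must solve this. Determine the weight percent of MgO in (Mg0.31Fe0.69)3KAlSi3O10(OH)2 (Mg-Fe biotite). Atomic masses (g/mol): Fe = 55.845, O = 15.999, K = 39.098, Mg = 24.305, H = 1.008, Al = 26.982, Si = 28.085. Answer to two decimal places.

7.77 wt%

Formula mass = 482.542 g/mol.
0.93 Mg → 0.9300 mol MgO per formula unit; M(MgO) = 40.304, so MgO mass = 37.483 g.
37.483/482.542 × 100 = 7.77 wt%.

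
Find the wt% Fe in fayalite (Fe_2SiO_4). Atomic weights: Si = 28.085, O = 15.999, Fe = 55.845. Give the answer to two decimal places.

Molar mass of Fe_2SiO_4: 2*55.845 + 1*28.085 + 4*15.999 = 203.771 g/mol.
Mass of Fe per formula unit: 2 × 55.845 = 111.690 g.
Weight fraction Fe = 111.690 / 203.771 = 0.5481.

54.81 weight percent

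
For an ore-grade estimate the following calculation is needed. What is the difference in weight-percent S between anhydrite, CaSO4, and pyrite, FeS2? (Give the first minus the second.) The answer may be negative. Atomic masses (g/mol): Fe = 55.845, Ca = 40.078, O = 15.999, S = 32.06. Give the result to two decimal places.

-29.90 percentage points

M(CaSO4) = 136.134 g/mol, so wt% S = 32.060/136.134 × 100 = 23.55%.
M(FeS2) = 119.965 g/mol, so wt% S = 64.120/119.965 × 100 = 53.45%.
23.55 − 53.45 = -29.90 pp.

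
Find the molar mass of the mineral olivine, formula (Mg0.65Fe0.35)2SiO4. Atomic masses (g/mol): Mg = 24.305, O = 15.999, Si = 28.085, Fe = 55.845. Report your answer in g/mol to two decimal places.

162.77 g/mol

M = 1.30·24.305 + 0.70·55.845 + 1·28.085 + 4·15.999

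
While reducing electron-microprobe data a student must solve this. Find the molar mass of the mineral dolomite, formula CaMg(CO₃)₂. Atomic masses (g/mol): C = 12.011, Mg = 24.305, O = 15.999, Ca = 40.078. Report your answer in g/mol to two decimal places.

184.40 g/mol

The formula mass is the sum 1×40.078 + 1×24.305 + 2×12.011 + 6×15.999.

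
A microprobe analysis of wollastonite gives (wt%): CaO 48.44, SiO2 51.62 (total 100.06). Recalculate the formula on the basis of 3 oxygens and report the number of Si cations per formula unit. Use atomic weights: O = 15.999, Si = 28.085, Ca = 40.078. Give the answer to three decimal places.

0.998 Si apfu

CaO (M=56.077): mol = 0.86381; Ca = 0.86381, O = 0.86381.
SiO2 (M=60.083): mol = 0.85914; Si = 0.85914, O = 1.71828.
ΣO = 2.58209; factor = 3/ΣO = 1.16185.
Si apfu = 0.85914 × 1.16185 = 0.998.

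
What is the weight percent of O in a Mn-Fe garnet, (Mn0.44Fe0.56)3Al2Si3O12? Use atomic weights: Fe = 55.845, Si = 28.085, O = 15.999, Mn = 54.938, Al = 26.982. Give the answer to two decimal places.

38.66 weight percent

M((Mn0.44Fe0.56)3Al2Si3O12) = 496.545 g/mol.
O contributes 12 × 15.999 = 191.988 g per mole.
191.988/496.545 = 0.3866 → 38.66%.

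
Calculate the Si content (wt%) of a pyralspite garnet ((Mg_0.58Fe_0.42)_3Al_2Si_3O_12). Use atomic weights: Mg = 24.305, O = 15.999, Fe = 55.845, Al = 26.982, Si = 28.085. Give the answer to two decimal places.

Molar mass of (Mg_0.58Fe_0.42)_3Al_2Si_3O_12: 1.74*24.305 + 1.26*55.845 + 2*26.982 + 3*28.085 + 12*15.999 = 442.862 g/mol.
Mass of Si per formula unit: 3 × 28.085 = 84.255 g.
Weight fraction Si = 84.255 / 442.862 = 0.1903.

19.03 wt%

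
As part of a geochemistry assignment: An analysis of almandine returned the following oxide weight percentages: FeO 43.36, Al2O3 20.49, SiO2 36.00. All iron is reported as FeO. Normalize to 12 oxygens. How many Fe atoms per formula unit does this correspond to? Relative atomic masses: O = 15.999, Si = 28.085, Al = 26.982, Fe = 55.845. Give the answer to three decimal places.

FeO: 43.36/71.844 = 0.60353 mol → 0.60353 mol Fe, 0.60353 mol O.
Al2O3: 20.49/101.961 = 0.20096 mol → 0.40192 mol Al, 0.60288 mol O.
SiO2: 36.00/60.083 = 0.59917 mol → 0.59917 mol Si, 1.19834 mol O.
Total oxygen = 2.40475 mol. Normalization factor = 12/2.40475 = 4.99012.
Fe per 12 O = 0.60353 × 4.99012 = 3.012.

3.012 Fe apfu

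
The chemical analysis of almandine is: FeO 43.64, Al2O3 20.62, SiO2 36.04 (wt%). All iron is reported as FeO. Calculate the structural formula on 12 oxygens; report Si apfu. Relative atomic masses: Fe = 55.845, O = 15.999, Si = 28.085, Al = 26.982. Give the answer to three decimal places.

2.982 Si apfu

FeO (M=71.844): mol = 0.60743; Fe = 0.60743, O = 0.60743.
Al2O3 (M=101.961): mol = 0.20223; Al = 0.40446, O = 0.60669.
SiO2 (M=60.083): mol = 0.59984; Si = 0.59984, O = 1.19968.
ΣO = 2.41380; factor = 12/ΣO = 4.97141.
Si apfu = 0.59984 × 4.97141 = 2.982.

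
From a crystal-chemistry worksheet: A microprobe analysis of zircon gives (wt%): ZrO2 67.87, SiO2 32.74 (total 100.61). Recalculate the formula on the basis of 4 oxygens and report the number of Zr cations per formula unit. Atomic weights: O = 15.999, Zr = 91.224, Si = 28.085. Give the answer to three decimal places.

ZrO2 (M=123.222): mol = 0.55079; Zr = 0.55079, O = 1.10158.
SiO2 (M=60.083): mol = 0.54491; Si = 0.54491, O = 1.08982.
ΣO = 2.19140; factor = 4/ΣO = 1.82532.
Zr apfu = 0.55079 × 1.82532 = 1.005.

1.005 Zr apfu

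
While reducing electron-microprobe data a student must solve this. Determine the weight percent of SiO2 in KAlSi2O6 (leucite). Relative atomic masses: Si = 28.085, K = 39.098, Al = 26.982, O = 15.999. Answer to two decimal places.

55.06 wt%

Formula mass = 218.244 g/mol.
2 Si → 2.0000 mol SiO2 per formula unit; M(SiO2) = 60.083, so SiO2 mass = 120.166 g.
120.166/218.244 × 100 = 55.06 wt%.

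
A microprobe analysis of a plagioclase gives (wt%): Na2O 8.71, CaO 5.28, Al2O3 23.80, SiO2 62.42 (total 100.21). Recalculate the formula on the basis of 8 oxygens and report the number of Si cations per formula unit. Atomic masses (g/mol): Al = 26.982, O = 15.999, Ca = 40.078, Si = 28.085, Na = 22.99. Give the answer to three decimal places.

Na2O (M=61.979): mol = 0.14053; Na = 0.28106, O = 0.14053.
CaO (M=56.077): mol = 0.09416; Ca = 0.09416, O = 0.09416.
Al2O3 (M=101.961): mol = 0.23342; Al = 0.46684, O = 0.70026.
SiO2 (M=60.083): mol = 1.03890; Si = 1.03890, O = 2.07780.
ΣO = 3.01275; factor = 8/ΣO = 2.65538.
Si apfu = 1.03890 × 2.65538 = 2.759.

2.759 Si apfu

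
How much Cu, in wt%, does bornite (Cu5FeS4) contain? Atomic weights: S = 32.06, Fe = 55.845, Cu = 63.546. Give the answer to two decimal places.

Formula mass = 5×63.546 + 1×55.845 + 4×32.06 = 501.815 g/mol, of which 317.730 g is Cu.
So Cu makes up 317.730/501.815 = 0.6332 of the mass, i.e. 63.32%.

63.32 wt%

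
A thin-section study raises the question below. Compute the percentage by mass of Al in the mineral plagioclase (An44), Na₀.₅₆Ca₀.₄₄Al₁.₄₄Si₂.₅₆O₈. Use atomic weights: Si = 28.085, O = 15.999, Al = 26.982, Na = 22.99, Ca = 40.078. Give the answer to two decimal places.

M(Na₀.₅₆Ca₀.₄₄Al₁.₄₄Si₂.₅₆O₈) = 269.252 g/mol.
Al contributes 1.44 × 26.982 = 38.854 g per mole.
38.854/269.252 = 0.1443 → 14.43%.

14.43 mass %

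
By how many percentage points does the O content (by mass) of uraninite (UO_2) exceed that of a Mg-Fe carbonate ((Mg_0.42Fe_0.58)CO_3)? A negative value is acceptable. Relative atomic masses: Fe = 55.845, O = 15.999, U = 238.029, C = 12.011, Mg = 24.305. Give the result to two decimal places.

M(UO_2) = 270.027 g/mol, so wt% O = 31.998/270.027 × 100 = 11.85%.
M((Mg_0.42Fe_0.58)CO_3) = 102.606 g/mol, so wt% O = 47.997/102.606 × 100 = 46.78%.
11.85 − 46.78 = -34.93 pp.

-34.93 percentage points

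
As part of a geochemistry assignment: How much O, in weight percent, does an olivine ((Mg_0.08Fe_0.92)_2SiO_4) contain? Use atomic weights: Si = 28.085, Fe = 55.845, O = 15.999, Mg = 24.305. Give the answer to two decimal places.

Formula mass = 0.16·24.305 + 1.84·55.845 + 1·28.085 + 4·15.999 = 198.725 g/mol, of which 63.996 g is O.
So O makes up 63.996/198.725 = 0.3220 of the mass, i.e. 32.20%.

32.20 weight percent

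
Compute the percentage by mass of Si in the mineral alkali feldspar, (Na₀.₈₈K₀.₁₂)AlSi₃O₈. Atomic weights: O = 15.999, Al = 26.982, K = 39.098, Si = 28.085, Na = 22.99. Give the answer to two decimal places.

31.90 weight percent

Molar mass of (Na₀.₈₈K₀.₁₂)AlSi₃O₈: 0.88*22.99 + 0.12*39.098 + 1*26.982 + 3*28.085 + 8*15.999 = 264.152 g/mol.
Mass of Si per formula unit: 3 × 28.085 = 84.255 g.
Weight fraction Si = 84.255 / 264.152 = 0.3190.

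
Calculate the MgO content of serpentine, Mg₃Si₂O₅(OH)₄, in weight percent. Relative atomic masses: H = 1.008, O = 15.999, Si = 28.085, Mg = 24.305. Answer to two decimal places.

Formula mass = 277.108 g/mol.
3 Mg → 3.0000 mol MgO per formula unit; M(MgO) = 40.304, so MgO mass = 120.912 g.
120.912/277.108 × 100 = 43.63 wt%.

43.63 wt%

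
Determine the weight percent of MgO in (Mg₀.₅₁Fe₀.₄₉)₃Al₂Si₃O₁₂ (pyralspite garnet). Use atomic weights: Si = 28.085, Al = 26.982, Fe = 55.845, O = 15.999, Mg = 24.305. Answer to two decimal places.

13.72 wt%

Formula mass = 449.486 g/mol.
1.53 Mg → 1.5300 mol MgO per formula unit; M(MgO) = 40.304, so MgO mass = 61.665 g.
61.665/449.486 × 100 = 13.72 wt%.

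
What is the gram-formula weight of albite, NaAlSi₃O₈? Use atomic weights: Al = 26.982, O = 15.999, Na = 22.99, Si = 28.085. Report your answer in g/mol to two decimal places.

Na: 1 × 22.99 = 22.9900
Al: 1 × 26.982 = 26.9820
Si: 3 × 28.085 = 84.2550
O: 8 × 15.999 = 127.9920
Summing the contributions gives the formula mass.

262.22 g/mol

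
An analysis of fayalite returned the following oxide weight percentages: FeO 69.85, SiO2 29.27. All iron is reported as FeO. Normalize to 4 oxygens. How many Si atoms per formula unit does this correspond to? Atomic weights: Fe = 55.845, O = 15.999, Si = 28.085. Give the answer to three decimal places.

FeO: 69.85/71.844 = 0.97225 mol → 0.97225 mol Fe, 0.97225 mol O.
SiO2: 29.27/60.083 = 0.48716 mol → 0.48716 mol Si, 0.97432 mol O.
Total oxygen = 1.94657 mol. Normalization factor = 4/1.94657 = 2.05490.
Si per 4 O = 0.48716 × 2.05490 = 1.001.

1.001 Si apfu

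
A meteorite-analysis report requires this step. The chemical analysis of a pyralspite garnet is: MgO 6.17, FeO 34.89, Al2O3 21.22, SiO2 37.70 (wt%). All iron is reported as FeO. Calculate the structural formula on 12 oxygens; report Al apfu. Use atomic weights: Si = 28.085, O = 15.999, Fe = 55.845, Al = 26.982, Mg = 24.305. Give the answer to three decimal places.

1.984 Al apfu

6.17 wt% MgO ÷ 40.304 g/mol = 0.15309 mol, giving 0.15309 Mg and 0.15309 O.
34.89 wt% FeO ÷ 71.844 g/mol = 0.48564 mol, giving 0.48564 Fe and 0.48564 O.
21.22 wt% Al2O3 ÷ 101.961 g/mol = 0.20812 mol, giving 0.41624 Al and 0.62436 O.
37.70 wt% SiO2 ÷ 60.083 g/mol = 0.62747 mol, giving 0.62747 Si and 1.25494 O.
Oxygen sums to 2.51803; scaling by 12/2.51803 = 4.76563 puts the formula on 12 O.
Al: 0.41624 × 4.76563 = 1.984 atoms per formula unit.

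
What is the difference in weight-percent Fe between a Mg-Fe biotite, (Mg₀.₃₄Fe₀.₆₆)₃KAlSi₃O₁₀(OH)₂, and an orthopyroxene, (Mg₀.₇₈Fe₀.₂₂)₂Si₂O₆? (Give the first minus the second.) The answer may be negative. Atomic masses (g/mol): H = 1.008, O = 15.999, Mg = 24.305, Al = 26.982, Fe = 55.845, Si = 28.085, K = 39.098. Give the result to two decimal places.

First mineral: 110.573 g Fe in 479.703 g formula = 23.05 wt% Fe.
Second mineral: 24.572 g Fe in 214.652 g formula = 11.45 wt% Fe.
23.05% − 11.45% gives a difference of 11.60 percentage points.

11.60 percentage points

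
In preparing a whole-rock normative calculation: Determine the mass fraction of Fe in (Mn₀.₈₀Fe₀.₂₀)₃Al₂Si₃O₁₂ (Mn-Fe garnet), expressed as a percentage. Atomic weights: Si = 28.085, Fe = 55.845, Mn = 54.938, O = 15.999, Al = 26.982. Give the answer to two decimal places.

Molar mass of (Mn₀.₈₀Fe₀.₂₀)₃Al₂Si₃O₁₂: 2.40·54.938 + 0.60·55.845 + 2·26.982 + 3·28.085 + 12·15.999 = 495.565 g/mol.
Mass of Fe per formula unit: 0.60 × 55.845 = 33.507 g.
Weight fraction Fe = 33.507 / 495.565 = 0.0676.

6.76 weight percent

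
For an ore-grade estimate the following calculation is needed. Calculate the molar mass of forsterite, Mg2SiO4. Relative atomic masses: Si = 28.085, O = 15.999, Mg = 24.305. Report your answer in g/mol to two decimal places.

M = 2·24.305 + 1·28.085 + 4·15.999

140.69 g/mol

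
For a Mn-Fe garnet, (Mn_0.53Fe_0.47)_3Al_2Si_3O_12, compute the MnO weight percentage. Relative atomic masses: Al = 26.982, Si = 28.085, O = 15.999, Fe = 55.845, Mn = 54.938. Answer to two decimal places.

Molar mass of (Mn_0.53Fe_0.47)_3Al_2Si_3O_12 = 1.59*54.938 + 1.41*55.845 + 2*26.982 + 3*28.085 + 12*15.999 = 496.300 g/mol.
Each formula unit contains 1.59 Mn, equivalent to 1.59/1 = 1.5900 mol MnO.
M(MnO) = 1×54.938 + 1×15.999 = 70.937 g/mol.
Mass of MnO per formula unit = 1.5900 × 70.937 = 112.790 g.
MnO wt% = 112.790 / 496.300 × 100 = 22.73%.

22.73 wt%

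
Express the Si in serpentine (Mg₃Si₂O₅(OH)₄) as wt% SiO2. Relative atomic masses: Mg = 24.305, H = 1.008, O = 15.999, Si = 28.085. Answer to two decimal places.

M(Mg₃Si₂O₅(OH)₄) = 277.108 g/mol; M(SiO2) = 60.083 g/mol.
Moles SiO2 per formula unit = 2 Si ÷ 1 = 2.0000.
SiO2 fraction = (2.0000 × 60.083) / 277.108 = 120.166/277.108 = 0.4336.

43.36 wt%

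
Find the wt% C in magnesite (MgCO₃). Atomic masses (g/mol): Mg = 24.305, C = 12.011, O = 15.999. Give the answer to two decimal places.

Molar mass of MgCO₃: 1×24.305 + 1×12.011 + 3×15.999 = 84.313 g/mol.
Mass of C per formula unit: 1 × 12.011 = 12.011 g.
Weight fraction C = 12.011 / 84.313 = 0.1425.

14.25 wt%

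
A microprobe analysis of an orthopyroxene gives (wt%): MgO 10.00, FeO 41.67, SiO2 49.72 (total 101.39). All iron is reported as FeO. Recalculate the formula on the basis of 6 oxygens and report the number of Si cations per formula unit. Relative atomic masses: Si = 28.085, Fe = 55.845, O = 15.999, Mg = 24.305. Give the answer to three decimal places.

2.000 Si apfu

10.00 wt% MgO ÷ 40.304 g/mol = 0.24811 mol, giving 0.24811 Mg and 0.24811 O.
41.67 wt% FeO ÷ 71.844 g/mol = 0.58001 mol, giving 0.58001 Fe and 0.58001 O.
49.72 wt% SiO2 ÷ 60.083 g/mol = 0.82752 mol, giving 0.82752 Si and 1.65504 O.
Oxygen sums to 2.48316; scaling by 6/2.48316 = 2.41628 puts the formula on 6 O.
Si: 0.82752 × 2.41628 = 2.000 atoms per formula unit.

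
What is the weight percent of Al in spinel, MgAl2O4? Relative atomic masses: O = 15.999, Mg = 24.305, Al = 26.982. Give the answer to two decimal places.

M(MgAl2O4) = 142.265 g/mol.
Al contributes 2 × 26.982 = 53.964 g per mole.
53.964/142.265 = 0.3793 → 37.93%.

37.93 mass %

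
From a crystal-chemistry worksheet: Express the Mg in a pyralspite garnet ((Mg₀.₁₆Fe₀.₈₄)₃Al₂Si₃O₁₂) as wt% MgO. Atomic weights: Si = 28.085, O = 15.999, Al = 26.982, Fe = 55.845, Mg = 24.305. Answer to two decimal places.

M((Mg₀.₁₆Fe₀.₈₄)₃Al₂Si₃O₁₂) = 482.603 g/mol; M(MgO) = 40.304 g/mol.
Moles MgO per formula unit = 0.48 Mg ÷ 1 = 0.4800.
MgO fraction = (0.4800 × 40.304) / 482.603 = 19.346/482.603 = 0.0401.

4.01 wt%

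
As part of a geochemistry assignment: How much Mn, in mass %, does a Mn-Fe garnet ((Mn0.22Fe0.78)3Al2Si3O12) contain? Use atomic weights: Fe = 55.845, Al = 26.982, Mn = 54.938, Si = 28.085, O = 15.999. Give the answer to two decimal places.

7.29 mass %

Molar mass of (Mn0.22Fe0.78)3Al2Si3O12: 0.66×54.938 + 2.34×55.845 + 2×26.982 + 3×28.085 + 12×15.999 = 497.143 g/mol.
Mass of Mn per formula unit: 0.66 × 54.938 = 36.259 g.
Weight fraction Mn = 36.259 / 497.143 = 0.0729.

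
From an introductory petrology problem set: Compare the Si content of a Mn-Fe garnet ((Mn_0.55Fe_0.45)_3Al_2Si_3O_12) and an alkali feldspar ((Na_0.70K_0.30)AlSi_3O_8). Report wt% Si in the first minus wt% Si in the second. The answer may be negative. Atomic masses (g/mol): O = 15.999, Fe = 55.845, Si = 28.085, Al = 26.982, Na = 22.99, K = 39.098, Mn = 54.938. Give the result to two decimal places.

M((Mn_0.55Fe_0.45)_3Al_2Si_3O_12) = 496.245 g/mol, so wt% Si = 84.255/496.245 × 100 = 16.98%.
M((Na_0.70K_0.30)AlSi_3O_8) = 267.051 g/mol, so wt% Si = 84.255/267.051 × 100 = 31.55%.
16.98 − 31.55 = -14.57 pp.

-14.57 percentage points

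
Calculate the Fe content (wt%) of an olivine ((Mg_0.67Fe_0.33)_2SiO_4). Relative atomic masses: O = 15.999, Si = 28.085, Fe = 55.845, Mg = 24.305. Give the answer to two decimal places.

22.82 wt%

Formula mass = 1.34*24.305 + 0.66*55.845 + 1*28.085 + 4*15.999 = 161.507 g/mol, of which 36.858 g is Fe.
So Fe makes up 36.858/161.507 = 0.2282 of the mass, i.e. 22.82%.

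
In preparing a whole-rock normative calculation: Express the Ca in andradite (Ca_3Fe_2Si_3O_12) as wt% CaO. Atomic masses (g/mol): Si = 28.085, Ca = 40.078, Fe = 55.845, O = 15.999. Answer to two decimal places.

33.11 wt%

M(Ca_3Fe_2Si_3O_12) = 508.167 g/mol; M(CaO) = 56.077 g/mol.
Moles CaO per formula unit = 3 Ca ÷ 1 = 3.0000.
CaO fraction = (3.0000 × 56.077) / 508.167 = 168.231/508.167 = 0.3311.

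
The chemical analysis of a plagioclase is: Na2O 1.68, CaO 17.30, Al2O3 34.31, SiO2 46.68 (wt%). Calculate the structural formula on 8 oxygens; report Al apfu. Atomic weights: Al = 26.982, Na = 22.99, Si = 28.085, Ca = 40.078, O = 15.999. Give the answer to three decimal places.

1.857 Al apfu

1.68 wt% Na2O ÷ 61.979 g/mol = 0.02711 mol, giving 0.05422 Na and 0.02711 O.
17.30 wt% CaO ÷ 56.077 g/mol = 0.30850 mol, giving 0.30850 Ca and 0.30850 O.
34.31 wt% Al2O3 ÷ 101.961 g/mol = 0.33650 mol, giving 0.67300 Al and 1.00950 O.
46.68 wt% SiO2 ÷ 60.083 g/mol = 0.77693 mol, giving 0.77693 Si and 1.55386 O.
Oxygen sums to 2.89897; scaling by 8/2.89897 = 2.75960 puts the formula on 8 O.
Al: 0.67300 × 2.75960 = 1.857 atoms per formula unit.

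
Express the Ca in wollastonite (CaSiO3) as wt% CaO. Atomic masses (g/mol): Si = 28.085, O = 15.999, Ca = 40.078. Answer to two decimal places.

48.28 wt%

M(CaSiO3) = 116.160 g/mol; M(CaO) = 56.077 g/mol.
Moles CaO per formula unit = 1 Ca ÷ 1 = 1.0000.
CaO fraction = (1.0000 × 56.077) / 116.160 = 56.077/116.160 = 0.4828.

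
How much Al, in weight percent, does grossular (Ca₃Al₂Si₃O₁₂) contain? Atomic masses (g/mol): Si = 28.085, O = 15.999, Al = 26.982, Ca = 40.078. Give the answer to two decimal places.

Molar mass of Ca₃Al₂Si₃O₁₂: 3×40.078 + 2×26.982 + 3×28.085 + 12×15.999 = 450.441 g/mol.
Mass of Al per formula unit: 2 × 26.982 = 53.964 g.
Weight fraction Al = 53.964 / 450.441 = 0.1198.

11.98 weight percent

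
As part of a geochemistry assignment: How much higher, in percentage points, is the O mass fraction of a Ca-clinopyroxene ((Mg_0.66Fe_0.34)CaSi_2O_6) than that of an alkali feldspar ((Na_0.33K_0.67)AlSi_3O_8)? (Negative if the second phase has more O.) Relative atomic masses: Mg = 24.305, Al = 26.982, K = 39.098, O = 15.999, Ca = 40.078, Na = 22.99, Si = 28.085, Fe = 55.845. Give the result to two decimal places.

O in (Mg_0.66Fe_0.34)CaSi_2O_6: molar mass 227.271 g/mol; 6×15.999 = 95.994 g → 42.24 wt%.
O in (Na_0.33K_0.67)AlSi_3O_8: molar mass 273.011 g/mol; 8×15.999 = 127.992 g → 46.88 wt%.
Difference = 42.24 − 46.88 = -4.64 percentage points.

-4.64 percentage points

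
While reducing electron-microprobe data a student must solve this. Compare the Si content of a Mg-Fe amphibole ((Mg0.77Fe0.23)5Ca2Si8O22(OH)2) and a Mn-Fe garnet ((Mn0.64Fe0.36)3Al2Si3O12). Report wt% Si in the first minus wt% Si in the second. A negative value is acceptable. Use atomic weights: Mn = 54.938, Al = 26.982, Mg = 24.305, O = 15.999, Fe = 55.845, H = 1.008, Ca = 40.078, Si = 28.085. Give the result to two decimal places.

9.49 percentage points

Si in (Mg0.77Fe0.23)5Ca2Si8O22(OH)2: molar mass 848.624 g/mol; 8×28.085 = 224.680 g → 26.48 wt%.
Si in (Mn0.64Fe0.36)3Al2Si3O12: molar mass 496.001 g/mol; 3×28.085 = 84.255 g → 16.99 wt%.
Difference = 26.48 − 16.99 = 9.49 percentage points.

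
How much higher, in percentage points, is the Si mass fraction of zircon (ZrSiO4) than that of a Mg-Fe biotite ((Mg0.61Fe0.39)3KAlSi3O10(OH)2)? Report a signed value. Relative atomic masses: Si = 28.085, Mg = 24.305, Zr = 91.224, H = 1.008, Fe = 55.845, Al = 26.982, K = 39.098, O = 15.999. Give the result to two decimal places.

M(ZrSiO4) = 183.305 g/mol, so wt% Si = 28.085/183.305 × 100 = 15.32%.
M((Mg0.61Fe0.39)3KAlSi3O10(OH)2) = 454.156 g/mol, so wt% Si = 84.255/454.156 × 100 = 18.55%.
15.32 − 18.55 = -3.23 pp.

-3.23 percentage points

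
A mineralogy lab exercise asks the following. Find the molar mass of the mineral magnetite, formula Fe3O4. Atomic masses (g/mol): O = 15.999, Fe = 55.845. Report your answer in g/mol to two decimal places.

231.53 g/mol

The formula mass is the sum 3·55.845 + 4·15.999.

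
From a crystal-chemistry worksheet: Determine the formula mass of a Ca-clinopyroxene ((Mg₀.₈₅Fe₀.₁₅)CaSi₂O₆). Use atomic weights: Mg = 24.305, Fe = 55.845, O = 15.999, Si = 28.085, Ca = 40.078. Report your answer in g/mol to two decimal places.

221.28 g/mol

The formula mass is the sum 0.85×24.305 + 0.15×55.845 + 1×40.078 + 2×28.085 + 6×15.999.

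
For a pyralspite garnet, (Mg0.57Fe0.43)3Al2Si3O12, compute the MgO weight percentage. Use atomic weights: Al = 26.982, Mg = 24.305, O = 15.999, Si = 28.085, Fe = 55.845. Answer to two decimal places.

15.53 wt%

Molar mass of (Mg0.57Fe0.43)3Al2Si3O12 = 1.71*24.305 + 1.29*55.845 + 2*26.982 + 3*28.085 + 12*15.999 = 443.809 g/mol.
Each formula unit contains 1.71 Mg, equivalent to 1.71/1 = 1.7100 mol MgO.
M(MgO) = 1×24.305 + 1×15.999 = 40.304 g/mol.
Mass of MgO per formula unit = 1.7100 × 40.304 = 68.920 g.
MgO wt% = 68.920 / 443.809 × 100 = 15.53%.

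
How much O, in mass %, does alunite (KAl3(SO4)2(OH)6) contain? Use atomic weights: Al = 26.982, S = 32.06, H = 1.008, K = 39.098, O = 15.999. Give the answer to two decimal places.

54.08 mass %

M(KAl3(SO4)2(OH)6) = 414.198 g/mol.
O contributes 14 × 15.999 = 223.986 g per mole.
223.986/414.198 = 0.5408 → 54.08%.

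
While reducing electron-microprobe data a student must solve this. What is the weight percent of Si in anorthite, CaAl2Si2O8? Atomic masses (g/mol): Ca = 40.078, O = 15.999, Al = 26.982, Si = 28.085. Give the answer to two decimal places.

M(CaAl2Si2O8) = 278.204 g/mol.
Si contributes 2 × 28.085 = 56.170 g per mole.
56.170/278.204 = 0.2019 → 20.19%.

20.19 wt%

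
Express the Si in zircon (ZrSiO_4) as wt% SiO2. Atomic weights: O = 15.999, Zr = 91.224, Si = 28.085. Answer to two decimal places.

M(ZrSiO_4) = 183.305 g/mol; M(SiO2) = 60.083 g/mol.
Moles SiO2 per formula unit = 1 Si ÷ 1 = 1.0000.
SiO2 fraction = (1.0000 × 60.083) / 183.305 = 60.083/183.305 = 0.3278.

32.78 wt%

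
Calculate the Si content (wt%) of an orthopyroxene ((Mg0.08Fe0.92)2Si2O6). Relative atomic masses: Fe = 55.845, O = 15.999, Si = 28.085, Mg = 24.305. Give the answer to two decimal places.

Formula mass = 0.16*24.305 + 1.84*55.845 + 2*28.085 + 6*15.999 = 258.808 g/mol, of which 56.170 g is Si.
So Si makes up 56.170/258.808 = 0.2170 of the mass, i.e. 21.70%.

21.70 wt%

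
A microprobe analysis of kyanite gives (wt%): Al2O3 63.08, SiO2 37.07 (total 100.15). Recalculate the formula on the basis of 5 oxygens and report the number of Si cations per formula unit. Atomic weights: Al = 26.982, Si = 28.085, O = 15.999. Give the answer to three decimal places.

63.08 wt% Al2O3 ÷ 101.961 g/mol = 0.61867 mol, giving 1.23734 Al and 1.85601 O.
37.07 wt% SiO2 ÷ 60.083 g/mol = 0.61698 mol, giving 0.61698 Si and 1.23396 O.
Oxygen sums to 3.08997; scaling by 5/3.08997 = 1.61814 puts the formula on 5 O.
Si: 0.61698 × 1.61814 = 0.998 atoms per formula unit.

0.998 Si apfu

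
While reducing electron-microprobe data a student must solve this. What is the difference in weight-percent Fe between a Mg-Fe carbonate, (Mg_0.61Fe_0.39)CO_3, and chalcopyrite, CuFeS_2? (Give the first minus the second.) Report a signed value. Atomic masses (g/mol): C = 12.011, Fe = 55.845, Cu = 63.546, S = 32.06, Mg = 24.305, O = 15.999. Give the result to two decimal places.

Fe in (Mg_0.61Fe_0.39)CO_3: molar mass 96.614 g/mol; 0.39×55.845 = 21.780 g → 22.54 wt%.
Fe in CuFeS_2: molar mass 183.511 g/mol; 1×55.845 = 55.845 g → 30.43 wt%.
Difference = 22.54 − 30.43 = -7.89 percentage points.

-7.89 percentage points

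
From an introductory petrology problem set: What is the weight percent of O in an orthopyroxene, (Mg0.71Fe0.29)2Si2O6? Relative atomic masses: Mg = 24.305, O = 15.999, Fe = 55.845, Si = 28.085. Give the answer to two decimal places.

Formula mass = 1.42·24.305 + 0.58·55.845 + 2·28.085 + 6·15.999 = 219.067 g/mol, of which 95.994 g is O.
So O makes up 95.994/219.067 = 0.4382 of the mass, i.e. 43.82%.

43.82 wt%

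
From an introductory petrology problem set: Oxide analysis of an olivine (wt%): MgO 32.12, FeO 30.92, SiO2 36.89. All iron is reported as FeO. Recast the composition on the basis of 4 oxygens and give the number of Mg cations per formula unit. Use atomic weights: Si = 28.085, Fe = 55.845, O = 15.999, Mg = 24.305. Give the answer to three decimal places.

32.12 wt% MgO ÷ 40.304 g/mol = 0.79694 mol, giving 0.79694 Mg and 0.79694 O.
30.92 wt% FeO ÷ 71.844 g/mol = 0.43038 mol, giving 0.43038 Fe and 0.43038 O.
36.89 wt% SiO2 ÷ 60.083 g/mol = 0.61398 mol, giving 0.61398 Si and 1.22796 O.
Oxygen sums to 2.45528; scaling by 4/2.45528 = 1.62914 puts the formula on 4 O.
Mg: 0.79694 × 1.62914 = 1.298 atoms per formula unit.

1.298 Mg apfu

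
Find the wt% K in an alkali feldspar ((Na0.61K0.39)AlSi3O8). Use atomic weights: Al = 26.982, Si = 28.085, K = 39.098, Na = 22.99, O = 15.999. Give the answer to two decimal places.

M((Na0.61K0.39)AlSi3O8) = 268.501 g/mol.
K contributes 0.39 × 39.098 = 15.248 g per mole.
15.248/268.501 = 0.0568 → 5.68%.

5.68 wt%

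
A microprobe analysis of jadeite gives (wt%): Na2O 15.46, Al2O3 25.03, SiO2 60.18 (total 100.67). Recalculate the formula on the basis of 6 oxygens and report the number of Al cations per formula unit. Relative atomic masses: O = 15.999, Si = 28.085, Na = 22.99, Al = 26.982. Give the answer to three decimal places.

15.46 wt% Na2O ÷ 61.979 g/mol = 0.24944 mol, giving 0.49888 Na and 0.24944 O.
25.03 wt% Al2O3 ÷ 101.961 g/mol = 0.24549 mol, giving 0.49098 Al and 0.73647 O.
60.18 wt% SiO2 ÷ 60.083 g/mol = 1.00161 mol, giving 1.00161 Si and 2.00322 O.
Oxygen sums to 2.98913; scaling by 6/2.98913 = 2.00727 puts the formula on 6 O.
Al: 0.49098 × 2.00727 = 0.986 atoms per formula unit.

0.986 Al apfu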